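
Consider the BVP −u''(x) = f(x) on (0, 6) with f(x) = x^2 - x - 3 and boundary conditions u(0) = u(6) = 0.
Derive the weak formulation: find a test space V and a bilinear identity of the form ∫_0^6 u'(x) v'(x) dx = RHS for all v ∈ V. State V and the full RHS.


V = H^1_0(0, 6) (so v(0) = v(6) = 0); weak form: ∫_0^6 u'v' dx = ∫_0^6 (x^2 - x - 3) v dx for all v ∈ V.

Multiply both sides by a test function v and integrate from 0 to 6:
  ∫_0^6 −u''(x) v(x) dx = ∫_0^6 f(x) v(x) dx.
Integrate the LHS by parts once:
  ∫_0^6 −u'' v dx = −[u'(x) v(x)]_0^6 + ∫_0^6 u'(x) v'(x) dx.
Thus ∫_0^6 u'(x) v'(x) dx = ∫_0^6 f(x) v(x) dx + [u'(x) v(x)]_0^6.
Choose V so that boundary terms are either known or forced to vanish.
u is Dirichlet: u(0) = u(6) = 0. Let V = H^1_0(0, 6); then v(0) = v(6) = 0, and [u' v]_0^6 = 0.
Weak formulation: find u (satisfying any essential BC) such that ∫_0^6 u'(x) v'(x) dx = ∫_0^6 f v dx for all v ∈ V.
Substituting f(x) = x^2 - x - 3, the right-hand side is ∫_0^6 (x^2 - x - 3) v dx.


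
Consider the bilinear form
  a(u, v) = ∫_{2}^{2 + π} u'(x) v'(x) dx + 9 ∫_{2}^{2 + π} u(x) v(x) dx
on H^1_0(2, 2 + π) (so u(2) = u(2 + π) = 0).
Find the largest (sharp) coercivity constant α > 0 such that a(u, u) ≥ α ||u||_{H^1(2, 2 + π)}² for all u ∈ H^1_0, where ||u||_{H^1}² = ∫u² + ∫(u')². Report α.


α = 1

Coercivity of a(·,·) on H^1_0(2, 2 + π) means a(u, u) ≥ α ||u||_{H^1}² for every u ∈ H^1_0.
The interval has length L = π, and Poincaré/coercivity depend only on L. Here a(u, u) = ∫(u')² + (9)·∫u².
Here c = 9 ≥ 1, so a(u,u) = ∫(u')² + c∫u² ≥ ∫(u')² + ∫u² = ||u||_{H^1}², i.e. α = 1 works. No larger α is possible: a(u,u) ≥ α||u||_{H^1}² means (1−α)∫(u')² ≥ (α−c)∫u², and for the modes u_n = sin(nπ(x−x₀)/L) (x₀ the left endpoint) one has ∫u_n²/∫(u_n')² = (L/(nπ))² → 0, so a(u_n,u_n)/||u_n||_{H^1}² → 1. Hence the optimal constant is α = 1.
Therefore α = 1.


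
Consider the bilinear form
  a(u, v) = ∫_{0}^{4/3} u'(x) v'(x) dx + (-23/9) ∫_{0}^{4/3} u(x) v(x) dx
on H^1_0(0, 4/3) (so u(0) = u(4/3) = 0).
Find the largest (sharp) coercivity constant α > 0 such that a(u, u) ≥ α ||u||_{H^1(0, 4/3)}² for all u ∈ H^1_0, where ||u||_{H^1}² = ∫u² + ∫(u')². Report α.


α = (-368 + 81*π^2)/(9*(16 + 9*π^2))

Coercivity of a(·,·) on H^1_0(0, 4/3) means a(u, u) ≥ α ||u||_{H^1}² for every u ∈ H^1_0.
The interval has length L = 4/3, and Poincaré/coercivity depend only on L. Here a(u, u) = ∫(u')² + (-23/9)·∫u².
Here c = -23/9 < 0 with |c| < (π/L)² = 9*π^2/16, so coercivity still holds. The condition a(u,u) ≥ α||u||_{H^1}² reads (1−α)∫(u')² ≥ (α−c)∫u². Any admissible α is ≤ 1 (rapidly oscillating u have ∫u²/∫(u')² → 0), and α = 1 would force 0 ≥ (1−c)∫u², impossible since c < 1; so 1−α > 0. By the sharp Poincaré inequality on H^1_0 of an interval of length L, ∫(u')² ≥ (π/L)²∫u² with equality for the first sine mode sin(π(x−x₀)/L) (x₀ the left endpoint), so the inequality holds for all u iff (1−α)(π/L)² ≥ α − c, i.e. α ≤ ((π/L)² + c)/((π/L)² + 1) = (1 + c(L/π)²)/(1 + (L/π)²). (Direct route, valid since c ≤ 0: Poincaré gives c∫u² ≥ c(L/π)²∫(u')², so a(u,u) ≥ (1 + c(L/π)²)∫(u')², while ||u||_{H^1}² ≤ (1 + (L/π)²)∫(u')²; dividing yields the same α.) With (π/L)² = 9*π^2/16 and c = -23/9, the largest admissible constant is α = ((π/L)² + c)/((π/L)² + 1).
Simplifying, α = (-368 + 81*π^2)/(9*(16 + 9*π^2)).


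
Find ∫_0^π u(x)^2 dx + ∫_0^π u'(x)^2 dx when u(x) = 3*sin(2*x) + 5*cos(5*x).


||u||_{H^1(0,π)}^2 = -1040/7 + 695*π/2

u'(x) = -25*sin(5*x) + 6*cos(2*x).
Expand u² and (u')² and integrate term by term on (0, π), using: for integers n ≥ 1, ∫_0^π sin²(nx) dx = ∫_0^π cos²(nx) dx = π/2; for n ≠ n', ∫_0^π sin(nx)sin(n'x) dx = ∫_0^π cos(nx)cos(n'x) dx = 0; and by product-to-sum, ∫_0^π sin(nx)cos(n'x) dx = ½∫_0^π [sin((n+n')x) + sin((n−n')x)] dx, which is 0 when n+n' is even and 2n/(n²−n'²) when n+n' is odd (it need not vanish on (0, π)).
  u² squared terms: (3)²·∫sin(2x)² dx = 9·π/2 = 9*π/2;  (5)²·∫cos(5x)² dx = 25·π/2 = 25*π/2.
  u² cross terms: 2·(3)·(5)·∫sin(2x)·cos(5x) dx = 30·(-4/21) = -40/7.
  So ∫_0^π u² dx = 9*π/2 + 25*π/2 − 40/7 = -40/7 + 17*π.
  (u')² squared terms: (-25)²·∫sin(5x)² dx = 625·π/2 = 625*π/2;  (6)²·∫cos(2x)² dx = 36·π/2 = 18*π.
  (u')² cross terms: 2·(-25)·(6)·∫sin(5x)·cos(2x) dx = -300·(10/21) = -1000/7.
  So ∫_0^π (u')² dx = 625*π/2 + 18*π − 1000/7 = -1000/7 + 661*π/2.
||u||_{H^1}^2 = (-40/7 + 17*π) + (-1000/7 + 661*π/2) = -1040/7 + 695*π/2.


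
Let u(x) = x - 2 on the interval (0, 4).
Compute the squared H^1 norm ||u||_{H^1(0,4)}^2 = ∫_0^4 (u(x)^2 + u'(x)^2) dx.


||u||_{H^1}^2 = 28/3

The H^1 norm (squared) on an interval (0, L) is
  ||u||_{H^1}^2 = ∫_0^L u(x)^2 dx + ∫_0^L u'(x)^2 dx.
Compute u'(x) = 1.
Then u(x)^2 = x**2 - 4*x + 4 and u'(x)^2 = 1.
Integrate each monomial from 0 to 4 using ∫_0^4 c·x^n dx = c·4^(n+1)/(n+1):
  ∫_0^4 u(x)^2 dx = ∫_0^4 (x^2 - 4*x + 4) dx. Term by term:
    ∫_0^4 x^2 dx = 64/3;  ∫_0^4 -4*x dx = -32;  ∫_0^4 4 dx = 16.
  Sum: 64/3 − 32 + 16 = 16/3.
  ∫_0^4 u'(x)^2 dx = ∫_0^4 (1) dx. Term by term:
    ∫_0^4 1 dx = 4.
Adding: ||u||_{H^1}^2 = 16/3 + 4 = 28/3.


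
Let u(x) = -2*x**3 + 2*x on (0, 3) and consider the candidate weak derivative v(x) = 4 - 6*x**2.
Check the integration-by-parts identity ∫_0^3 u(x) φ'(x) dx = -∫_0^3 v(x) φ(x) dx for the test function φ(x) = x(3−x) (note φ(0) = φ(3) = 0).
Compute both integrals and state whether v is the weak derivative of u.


LHS = 639/10, RHS = 549/10. No, v is not the weak derivative of u.

u(x) = -2*x**3 + 2*x, classical derivative u'(x) = 2 - 6*x**2.
φ(x) = x(3−x), so φ'(x) = 3 - 2*x.
Note φ(0) = φ(3) = 0, so the boundary term u·φ vanishes.
LHS = ∫_0^3 u(x) φ'(x) dx = ∫_0^3 (4*x^4 - 6*x^3 - 4*x^2 + 6*x) dx. Term by term:
  ∫_0^3 4*x^4 dx = 972/5;  ∫_0^3 -6*x^3 dx = -243/2;  ∫_0^3 -4*x^2 dx = -36;
  ∫_0^3 6*x dx = 27.
Sum: 972/5 − 243/2 − 36 + 27 = 639/10.
So LHS = 639/10.
∫_0^3 v(x) φ(x) dx = ∫_0^3 (6*x^4 - 18*x^3 - 4*x^2 + 12*x) dx. Term by term:
  ∫_0^3 6*x^4 dx = 1458/5;  ∫_0^3 -18*x^3 dx = -729/2;  ∫_0^3 -4*x^2 dx = -36;
  ∫_0^3 12*x dx = 54.
Sum: 1458/5 − 729/2 − 36 + 54 = -549/10.
So RHS = -∫_0^3 v(x) φ(x) dx = 549/10.
LHS − RHS = 9 ≠ 0, so the identity fails.
(For a valid weak derivative the identity must hold for EVERY test function, in particular this one. The failure shows v is NOT the weak derivative of u.)
Correct weak derivative would be u'(x) = 2 - 6*x**2.


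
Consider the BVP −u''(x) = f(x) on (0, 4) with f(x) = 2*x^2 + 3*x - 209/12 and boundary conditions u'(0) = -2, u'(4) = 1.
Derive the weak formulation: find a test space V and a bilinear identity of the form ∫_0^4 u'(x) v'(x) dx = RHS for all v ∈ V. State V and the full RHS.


V = H^1(0, 4) (v unrestricted at boundary; u is determined up to an additive constant); weak form: ∫_0^4 u'v' dx = ∫_0^4 (2*x^2 + 3*x - 209/12) v dx + v(4) + 2·v(0) for all v ∈ V.

Multiply both sides by a test function v and integrate from 0 to 4:
  ∫_0^4 −u''(x) v(x) dx = ∫_0^4 f(x) v(x) dx.
Integrate the LHS by parts once:
  ∫_0^4 −u'' v dx = −[u'(x) v(x)]_0^4 + ∫_0^4 u'(x) v'(x) dx.
Thus ∫_0^4 u'(x) v'(x) dx = ∫_0^4 f(x) v(x) dx + [u'(x) v(x)]_0^4.
Choose V so that boundary terms are either known or forced to vanish.
u has inhomogeneous Neumann u'(0) = -2, u'(4) = 1. [u' v]_0^4 = (1)·v(4) − (-2)·v(0) = v(4) + 2·v(0). Take V = H^1(0, 4); boundary term becomes part of RHS.
Weak formulation: find u (satisfying any essential BC) such that ∫_0^4 u'(x) v'(x) dx = ∫_0^4 f v dx + v(4) + 2·v(0) for all v ∈ V (Neumann data are natural BCs: they enter the RHS as boundary terms).
Substituting f(x) = 2*x^2 + 3*x - 209/12, the right-hand side is ∫_0^4 (2*x^2 + 3*x - 209/12) v dx + v(4) + 2·v(0).
Compatibility check (pure Neumann): taking v ≡ 1 ∈ V gives 0 = ∫_0^4 f dx + (1) − (-2), i.e. ∫_0^4 f dx must equal u'(0) − u'(4) = -3. Indeed ∫_0^4 (2*x^2 + 3*x - 209/12) dx = -3, so the data are compatible. The solution is then unique only up to an additive constant (fix it e.g. by requiring ∫_0^4 u dx = 0).


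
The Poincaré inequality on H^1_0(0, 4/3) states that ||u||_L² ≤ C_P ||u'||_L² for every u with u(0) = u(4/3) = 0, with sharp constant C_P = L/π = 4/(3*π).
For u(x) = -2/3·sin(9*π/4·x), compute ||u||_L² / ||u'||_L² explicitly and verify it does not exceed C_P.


||u||_L² / ||u'||_L² = 4/(9*π) < C_P = 4/(3*π).

u(x) = -2/3·sin(9*π/4·x), so u'(x) = -3*π*cos(9*π*x/4)/2.
Writing u(x) = A·sin(kπx/L) with A = -2/3 and k = 3, use ∫_0^L sin²(kπx/L) dx = L/2 and ∫_0^L cos²(kπx/L) dx = L/2.
u² = 4/9·sin²(9*π/4·x) and (u')² = 9*π^2/4·cos²(9*π/4·x), and each of sin², cos² integrates to L/2 = 2/3 over (0, 4/3).
∫_0^4/3 u² dx = 8/27, so ||u||_L² = 2*sqrt(6)/9.
∫_0^4/3 (u')² dx = 3*π^2/2, so ||u'||_L² = sqrt(6)*π/2.
Ratio ||u||_L² / ||u'||_L² = 4/(9*π).
Sharp Poincaré constant on H^1_0(0, 4/3) is C_P = L/π = 4/(3*π), achieved by sin(3*π/4·x).
This is the k = 3 harmonic; the ratio L/(kπ) is strictly less than C_P = L/π, consistent with the sharp inequality ||u||_L² ≤ C_P ||u'||_L².


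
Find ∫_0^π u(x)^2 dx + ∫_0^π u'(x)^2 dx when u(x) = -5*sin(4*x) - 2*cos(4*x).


||u||_{H^1(0,π)}^2 = 493*π/2

u'(x) = 8*sin(4*x) - 20*cos(4*x).
Expand u² and (u')² and integrate term by term on (0, π), using: for integers n ≥ 1, ∫_0^π sin²(nx) dx = ∫_0^π cos²(nx) dx = π/2; for n ≠ n', ∫_0^π sin(nx)sin(n'x) dx = ∫_0^π cos(nx)cos(n'x) dx = 0; and by product-to-sum, ∫_0^π sin(nx)cos(n'x) dx = ½∫_0^π [sin((n+n')x) + sin((n−n')x)] dx, which is 0 when n+n' is even and 2n/(n²−n'²) when n+n' is odd (it need not vanish on (0, π)).
  u² squared terms: (-5)²·∫sin(4x)² dx = 25·π/2 = 25*π/2;  (-2)²·∫cos(4x)² dx = 4·π/2 = 2*π.
  u² cross terms: 2·(-5)·(-2)·∫sin(4x)·cos(4x) dx = 20·(0) = 0.
  So ∫_0^π u² dx = 25*π/2 + 2*π + 0 = 29*π/2.
  (u')² squared terms: (-20)²·∫cos(4x)² dx = 400·π/2 = 200*π;  (8)²·∫sin(4x)² dx = 64·π/2 = 32*π.
  (u')² cross terms: 2·(-20)·(8)·∫cos(4x)·sin(4x) dx = -320·(0) = 0.
  So ∫_0^π (u')² dx = 200*π + 32*π + 0 = 232*π.
||u||_{H^1}^2 = (29*π/2) + (232*π) = 493*π/2.


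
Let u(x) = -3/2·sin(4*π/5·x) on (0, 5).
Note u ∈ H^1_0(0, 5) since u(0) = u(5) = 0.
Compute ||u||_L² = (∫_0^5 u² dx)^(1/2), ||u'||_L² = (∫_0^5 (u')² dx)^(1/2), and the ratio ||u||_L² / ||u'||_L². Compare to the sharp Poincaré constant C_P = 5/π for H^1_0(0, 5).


||u||_L² / ||u'||_L² = 5/(4*π) < C_P = 5/π.

u(x) = -3/2·sin(4*π/5·x), so u'(x) = -6*π*cos(4*π*x/5)/5.
Writing u(x) = A·sin(kπx/L) with A = -3/2 and k = 4, use ∫_0^L sin²(kπx/L) dx = L/2 and ∫_0^L cos²(kπx/L) dx = L/2.
u² = 9/4·sin²(4*π/5·x) and (u')² = 36*π^2/25·cos²(4*π/5·x), and each of sin², cos² integrates to L/2 = 5/2 over (0, 5).
∫_0^5 u² dx = 45/8, so ||u||_L² = 3*sqrt(10)/4.
∫_0^5 (u')² dx = 18*π^2/5, so ||u'||_L² = 3*sqrt(10)*π/5.
Ratio ||u||_L² / ||u'||_L² = 5/(4*π).
Sharp Poincaré constant on H^1_0(0, 5) is C_P = L/π = 5/π, achieved by sin(π/5·x).
This is the k = 4 harmonic; the ratio L/(kπ) is strictly less than C_P = L/π, consistent with the sharp inequality ||u||_L² ≤ C_P ||u'||_L².


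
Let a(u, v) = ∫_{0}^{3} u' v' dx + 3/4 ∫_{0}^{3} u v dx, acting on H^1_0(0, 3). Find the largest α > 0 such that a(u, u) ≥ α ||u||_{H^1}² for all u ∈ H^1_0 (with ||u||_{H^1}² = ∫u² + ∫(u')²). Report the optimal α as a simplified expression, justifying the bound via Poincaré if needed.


α = (27/4 + π^2)/(9 + π^2)

Coercivity of a(·,·) on H^1_0(0, 3) means a(u, u) ≥ α ||u||_{H^1}² for every u ∈ H^1_0.
The interval has length L = 3, and Poincaré/coercivity depend only on L. Here a(u, u) = ∫(u')² + (3/4)·∫u².
Here 0 < c = 3/4 < 1. The condition a(u,u) ≥ α||u||_{H^1}² reads (1−α)∫(u')² ≥ (α−c)∫u². Any admissible α is ≤ 1 (rapidly oscillating u have ∫u²/∫(u')² → 0), and α = 1 would force 0 ≥ (1−c)∫u², impossible since c < 1; so 1−α > 0. By the sharp Poincaré inequality on H^1_0 of an interval of length L, ∫(u')² ≥ (π/L)²∫u² with equality for the first sine mode sin(π(x−x₀)/L) (x₀ the left endpoint), so the inequality holds for all u iff (1−α)(π/L)² ≥ α − c, i.e. α ≤ ((π/L)² + c)/((π/L)² + 1) = (1 + c(L/π)²)/(1 + (L/π)²). With (π/L)² = π^2/9 and c = 3/4, the largest admissible constant is α = ((π/L)² + c)/((π/L)² + 1).
Simplifying, α = (27/4 + π^2)/(9 + π^2).


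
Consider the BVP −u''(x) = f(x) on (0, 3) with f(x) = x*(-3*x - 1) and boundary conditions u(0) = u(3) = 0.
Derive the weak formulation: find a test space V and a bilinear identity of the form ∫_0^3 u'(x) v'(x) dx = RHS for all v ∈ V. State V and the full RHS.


V = H^1_0(0, 3) (so v(0) = v(3) = 0); weak form: ∫_0^3 u'v' dx = ∫_0^3 (x*(-3*x - 1)) v dx for all v ∈ V.

Multiply both sides by a test function v and integrate from 0 to 3:
  ∫_0^3 −u''(x) v(x) dx = ∫_0^3 f(x) v(x) dx.
Integrate the LHS by parts once:
  ∫_0^3 −u'' v dx = −[u'(x) v(x)]_0^3 + ∫_0^3 u'(x) v'(x) dx.
Thus ∫_0^3 u'(x) v'(x) dx = ∫_0^3 f(x) v(x) dx + [u'(x) v(x)]_0^3.
Choose V so that boundary terms are either known or forced to vanish.
u is Dirichlet: u(0) = u(3) = 0. Let V = H^1_0(0, 3); then v(0) = v(3) = 0, and [u' v]_0^3 = 0.
Weak formulation: find u (satisfying any essential BC) such that ∫_0^3 u'(x) v'(x) dx = ∫_0^3 f v dx for all v ∈ V.
Substituting f(x) = x*(-3*x - 1), the right-hand side is ∫_0^3 (x*(-3*x - 1)) v dx.


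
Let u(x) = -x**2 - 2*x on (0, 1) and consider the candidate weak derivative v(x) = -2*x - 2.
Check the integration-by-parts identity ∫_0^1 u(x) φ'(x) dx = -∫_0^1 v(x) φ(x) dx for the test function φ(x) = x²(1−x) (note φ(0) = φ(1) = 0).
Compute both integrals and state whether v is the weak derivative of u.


LHS = 4/15, RHS = 4/15. Yes, v = u' weakly.

u(x) = -x**2 - 2*x, classical derivative u'(x) = -2*x - 2.
φ(x) = x²(1−x), so φ'(x) = x*(2 - 3*x).
Note φ(0) = φ(1) = 0, so the boundary term u·φ vanishes.
LHS = ∫_0^1 u(x) φ'(x) dx = ∫_0^1 (3*x^4 + 4*x^3 - 4*x^2) dx. Term by term:
  ∫_0^1 3*x^4 dx = 3/5;  ∫_0^1 4*x^3 dx = 1;  ∫_0^1 -4*x^2 dx = -4/3.
Sum: 3/5 + 1 − 4/3 = 4/15.
So LHS = 4/15.
∫_0^1 v(x) φ(x) dx = ∫_0^1 (2*x^4 - 2*x^2) dx. Term by term:
  ∫_0^1 2*x^4 dx = 2/5;  ∫_0^1 -2*x^2 dx = -2/3.
Sum: 2/5 − 2/3 = -4/15.
So RHS = -∫_0^1 v(x) φ(x) dx = 4/15.
LHS = RHS, so the identity holds for this test φ.
Moreover u is smooth here and v(x) = u'(x) = -2*x - 2 pointwise, so the identity holds for every test function. Hence v is the weak derivative of u.


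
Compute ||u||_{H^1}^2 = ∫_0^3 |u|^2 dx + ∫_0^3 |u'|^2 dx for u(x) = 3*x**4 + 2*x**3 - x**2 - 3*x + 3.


||u||_{H^1}^2 = 606591/7

The H^1 norm (squared) on an interval (0, L) is
  ||u||_{H^1}^2 = ∫_0^L u(x)^2 dx + ∫_0^L u'(x)^2 dx.
Compute u'(x) = 12*x**3 + 6*x**2 - 2*x - 3.
Then u(x)^2 = 9*x**8 + 12*x**7 - 2*x**6 - 22*x**5 + 7*x**4 + 18*x**3 + 3*x**2 - 18*x + 9 and u'(x)^2 = 144*x**6 + 144*x**5 - 12*x**4 - 96*x**3 - 32*x**2 + 12*x + 9.
Integrate each monomial from 0 to 3 using ∫_0^3 c·x^n dx = c·3^(n+1)/(n+1):
  ∫_0^3 u(x)^2 dx = ∫_0^3 (9*x^8 + 12*x^7 - 2*x^6 - 22*x^5 + 7*x^4 + 18*x^3 + 3*x^2 - 18*x + 9) dx. Term by term:
    ∫_0^3 9*x^8 dx = 19683;  ∫_0^3 12*x^7 dx = 19683/2;  ∫_0^3 -2*x^6 dx = -4374/7;
    ∫_0^3 -22*x^5 dx = -2673;  ∫_0^3 7*x^4 dx = 1701/5;  ∫_0^3 18*x^3 dx = 729/2;
    ∫_0^3 3*x^2 dx = 27;  ∫_0^3 -18*x dx = -81;  ∫_0^3 9 dx = 27.
  Sum: 19683 + 19683/2 − 4374/7 − 2673 + 1701/5 + 729/2 + 27 − 81 + 27 = 941652/35.
  ∫_0^3 u'(x)^2 dx = ∫_0^3 (144*x^6 + 144*x^5 - 12*x^4 - 96*x^3 - 32*x^2 + 12*x + 9) dx. Term by term:
    ∫_0^3 144*x^6 dx = 314928/7;  ∫_0^3 144*x^5 dx = 17496;  ∫_0^3 -12*x^4 dx = -2916/5;
    ∫_0^3 -96*x^3 dx = -1944;  ∫_0^3 -32*x^2 dx = -288;  ∫_0^3 12*x dx = 54;
    ∫_0^3 9 dx = 27.
  Sum: 314928/7 + 17496 − 2916/5 − 1944 − 288 + 54 + 27 = 2091303/35.
Adding: ||u||_{H^1}^2 = 941652/35 + 2091303/35 = 606591/7.


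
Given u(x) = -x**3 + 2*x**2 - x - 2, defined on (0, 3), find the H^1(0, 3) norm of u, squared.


||u||_{H^1}^2 = 1410/7

The H^1 norm (squared) on an interval (0, L) is
  ||u||_{H^1}^2 = ∫_0^L u(x)^2 dx + ∫_0^L u'(x)^2 dx.
Compute u'(x) = -3*x**2 + 4*x - 1.
Then u(x)^2 = x**6 - 4*x**5 + 6*x**4 - 7*x**2 + 4*x + 4 and u'(x)^2 = 9*x**4 - 24*x**3 + 22*x**2 - 8*x + 1.
Integrate each monomial from 0 to 3 using ∫_0^3 c·x^n dx = c·3^(n+1)/(n+1):
  ∫_0^3 u(x)^2 dx = ∫_0^3 (x^6 - 4*x^5 + 6*x^4 - 7*x^2 + 4*x + 4) dx. Term by term:
    ∫_0^3 x^6 dx = 2187/7;  ∫_0^3 -4*x^5 dx = -486;  ∫_0^3 6*x^4 dx = 1458/5;
    ∫_0^3 -7*x^2 dx = -63;  ∫_0^3 4*x dx = 18;  ∫_0^3 4 dx = 12.
  Sum: 2187/7 − 486 + 1458/5 − 63 + 18 + 12 = 2976/35.
  ∫_0^3 u'(x)^2 dx = ∫_0^3 (9*x^4 - 24*x^3 + 22*x^2 - 8*x + 1) dx. Term by term:
    ∫_0^3 9*x^4 dx = 2187/5;  ∫_0^3 -24*x^3 dx = -486;  ∫_0^3 22*x^2 dx = 198;
    ∫_0^3 -8*x dx = -36;  ∫_0^3 1 dx = 3.
  Sum: 2187/5 − 486 + 198 − 36 + 3 = 582/5.
Adding: ||u||_{H^1}^2 = 2976/35 + 582/5 = 1410/7.


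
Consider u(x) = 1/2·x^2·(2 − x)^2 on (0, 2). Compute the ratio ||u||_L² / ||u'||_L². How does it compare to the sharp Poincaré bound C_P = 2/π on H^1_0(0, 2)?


||u||_L² / ||u'||_L² = sqrt(3)/3 < C_P = 2/π.

u(x) = 1/2·x^2·(2 − x)^2, so u'(x) = 2*x*(x - 2)*(x - 1).
u(x) = 1/2·x^2·(2 − x)^2 vanishes at x = 0 and x = 2, so u ∈ H^1_0(0, 2). Differentiate via the product rule and integrate the resulting polynomials term by term.
  ∫_0^2 u² dx = ∫_0^2 (x^8/4 - 2*x^7 + 6*x^6 - 8*x^5 + 4*x^4) dx. Term by term:
    ∫_0^2 x^8/4 dx = 128/9;  ∫_0^2 -2*x^7 dx = -64;  ∫_0^2 6*x^6 dx = 768/7;
    ∫_0^2 -8*x^5 dx = -256/3;  ∫_0^2 4*x^4 dx = 128/5.
  Sum: 128/9 − 64 + 768/7 − 256/3 + 128/5 = 64/315.
  ∫_0^2 (u')² dx = ∫_0^2 (4*x^6 - 24*x^5 + 52*x^4 - 48*x^3 + 16*x^2) dx. Term by term:
    ∫_0^2 4*x^6 dx = 512/7;  ∫_0^2 -24*x^5 dx = -256;  ∫_0^2 52*x^4 dx = 1664/5;
    ∫_0^2 -48*x^3 dx = -192;  ∫_0^2 16*x^2 dx = 128/3.
  Sum: 512/7 − 256 + 1664/5 − 192 + 128/3 = 64/105.
∫_0^2 u² dx = 64/315, so ||u||_L² = 8*sqrt(35)/105.
∫_0^2 (u')² dx = 64/105, so ||u'||_L² = 8*sqrt(105)/105.
Ratio ||u||_L² / ||u'||_L² = sqrt(3)/3.
Sharp Poincaré constant on H^1_0(0, 2) is C_P = L/π = 2/π, achieved by sin(π/2·x).
A polynomial bump cannot attain the sharp Poincaré constant (only the first sine eigenfunction does), so the ratio is strictly less than C_P, consistent with ||u||_L² ≤ C_P ||u'||_L².


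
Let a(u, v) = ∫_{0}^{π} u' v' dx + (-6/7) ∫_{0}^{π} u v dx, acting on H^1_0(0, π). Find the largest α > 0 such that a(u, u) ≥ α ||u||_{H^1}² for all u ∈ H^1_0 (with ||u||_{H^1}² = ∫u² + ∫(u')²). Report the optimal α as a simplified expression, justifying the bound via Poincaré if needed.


α = 1/14

Coercivity of a(·,·) on H^1_0(0, π) means a(u, u) ≥ α ||u||_{H^1}² for every u ∈ H^1_0.
The interval has length L = π, and Poincaré/coercivity depend only on L. Here a(u, u) = ∫(u')² + (-6/7)·∫u².
Here c = -6/7 < 0 with |c| < (π/L)² = 1, so coercivity still holds. The condition a(u,u) ≥ α||u||_{H^1}² reads (1−α)∫(u')² ≥ (α−c)∫u². Any admissible α is ≤ 1 (rapidly oscillating u have ∫u²/∫(u')² → 0), and α = 1 would force 0 ≥ (1−c)∫u², impossible since c < 1; so 1−α > 0. By the sharp Poincaré inequality on H^1_0 of an interval of length L, ∫(u')² ≥ (π/L)²∫u² with equality for the first sine mode sin(π(x−x₀)/L) (x₀ the left endpoint), so the inequality holds for all u iff (1−α)(π/L)² ≥ α − c, i.e. α ≤ ((π/L)² + c)/((π/L)² + 1) = (1 + c(L/π)²)/(1 + (L/π)²). (Direct route, valid since c ≤ 0: Poincaré gives c∫u² ≥ c(L/π)²∫(u')², so a(u,u) ≥ (1 + c(L/π)²)∫(u')², while ||u||_{H^1}² ≤ (1 + (L/π)²)∫(u')²; dividing yields the same α.) With (π/L)² = 1 and c = -6/7, the largest admissible constant is α = ((π/L)² + c)/((π/L)² + 1).
Simplifying, α = 1/14.


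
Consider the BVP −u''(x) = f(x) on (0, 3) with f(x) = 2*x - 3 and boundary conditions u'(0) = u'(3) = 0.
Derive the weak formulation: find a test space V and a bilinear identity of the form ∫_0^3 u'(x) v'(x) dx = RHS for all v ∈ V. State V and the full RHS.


V = H^1(0, 3) (no boundary constraint on v; u is determined up to an additive constant); weak form: ∫_0^3 u'v' dx = ∫_0^3 (2*x - 3) v dx for all v ∈ V.

Multiply both sides by a test function v and integrate from 0 to 3:
  ∫_0^3 −u''(x) v(x) dx = ∫_0^3 f(x) v(x) dx.
Integrate the LHS by parts once:
  ∫_0^3 −u'' v dx = −[u'(x) v(x)]_0^3 + ∫_0^3 u'(x) v'(x) dx.
Thus ∫_0^3 u'(x) v'(x) dx = ∫_0^3 f(x) v(x) dx + [u'(x) v(x)]_0^3.
Choose V so that boundary terms are either known or forced to vanish.
u has homogeneous Neumann: u'(0) = u'(3) = 0. So [u' v]_0^3 = 0·v(3) − 0·v(0) = 0 for any v; take V = H^1(0, 3).
Weak formulation: find u (satisfying any essential BC) such that ∫_0^3 u'(x) v'(x) dx = ∫_0^3 f v dx for all v ∈ V (homogeneous Neumann, so boundary terms vanish).
Substituting f(x) = 2*x - 3, the right-hand side is ∫_0^3 (2*x - 3) v dx.
Compatibility check (pure Neumann): taking v ≡ 1 ∈ V gives 0 = ∫_0^3 f dx + (0) − (0), i.e. ∫_0^3 f dx must equal u'(0) − u'(3) = 0. Indeed ∫_0^3 (2*x - 3) dx = 0, so the data are compatible. The solution is then unique only up to an additive constant (fix it e.g. by requiring ∫_0^3 u dx = 0).


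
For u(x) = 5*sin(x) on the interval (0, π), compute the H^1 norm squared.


||u||_{H^1(0,π)}^2 = 25*π

u'(x) = 5*cos(x).
Expand u² and (u')² and integrate term by term on (0, π), using: for integers n ≥ 1, ∫_0^π sin²(nx) dx = ∫_0^π cos²(nx) dx = π/2; for n ≠ n', ∫_0^π sin(nx)sin(n'x) dx = ∫_0^π cos(nx)cos(n'x) dx = 0; and by product-to-sum, ∫_0^π sin(nx)cos(n'x) dx = ½∫_0^π [sin((n+n')x) + sin((n−n')x)] dx, which is 0 when n+n' is even and 2n/(n²−n'²) when n+n' is odd (it need not vanish on (0, π)).
  u² squared terms: (5)²·∫sin(x)² dx = 25·π/2 = 25*π/2.
  So ∫_0^π u² dx = 25*π/2.
  (u')² squared terms: (5)²·∫cos(x)² dx = 25·π/2 = 25*π/2.
  So ∫_0^π (u')² dx = 25*π/2.
||u||_{H^1}^2 = (25*π/2) + (25*π/2) = 25*π.


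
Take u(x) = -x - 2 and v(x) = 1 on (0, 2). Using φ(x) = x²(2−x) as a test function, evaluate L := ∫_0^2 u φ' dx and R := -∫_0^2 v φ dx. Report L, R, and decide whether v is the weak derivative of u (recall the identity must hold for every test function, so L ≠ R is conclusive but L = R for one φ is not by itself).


LHS = 4/3, RHS = -4/3. No, v is not the weak derivative of u.

u(x) = -x - 2, classical derivative u'(x) = -1.
φ(x) = x²(2−x), so φ'(x) = x*(4 - 3*x).
Note φ(0) = φ(2) = 0, so the boundary term u·φ vanishes.
LHS = ∫_0^2 u(x) φ'(x) dx = ∫_0^2 (3*x^3 + 2*x^2 - 8*x) dx. Term by term:
  ∫_0^2 3*x^3 dx = 12;  ∫_0^2 2*x^2 dx = 16/3;  ∫_0^2 -8*x dx = -16.
Sum: 12 + 16/3 − 16 = 4/3.
So LHS = 4/3.
∫_0^2 v(x) φ(x) dx = ∫_0^2 (-x^3 + 2*x^2) dx. Term by term:
  ∫_0^2 -x^3 dx = -4;  ∫_0^2 2*x^2 dx = 16/3.
Sum: -4 + 16/3 = 4/3.
So RHS = -∫_0^2 v(x) φ(x) dx = -4/3.
LHS − RHS = 8/3 ≠ 0, so the identity fails.
(For a valid weak derivative the identity must hold for EVERY test function, in particular this one. The failure shows v is NOT the weak derivative of u.)
Correct weak derivative would be u'(x) = -1.


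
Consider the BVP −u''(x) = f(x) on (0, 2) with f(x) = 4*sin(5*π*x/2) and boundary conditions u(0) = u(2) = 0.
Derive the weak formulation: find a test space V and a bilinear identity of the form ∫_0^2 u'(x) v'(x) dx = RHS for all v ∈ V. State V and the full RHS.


V = H^1_0(0, 2) (so v(0) = v(2) = 0); weak form: ∫_0^2 u'v' dx = ∫_0^2 (4*sin(5*π*x/2)) v dx for all v ∈ V.

Multiply both sides by a test function v and integrate from 0 to 2:
  ∫_0^2 −u''(x) v(x) dx = ∫_0^2 f(x) v(x) dx.
Integrate the LHS by parts once:
  ∫_0^2 −u'' v dx = −[u'(x) v(x)]_0^2 + ∫_0^2 u'(x) v'(x) dx.
Thus ∫_0^2 u'(x) v'(x) dx = ∫_0^2 f(x) v(x) dx + [u'(x) v(x)]_0^2.
Choose V so that boundary terms are either known or forced to vanish.
u is Dirichlet: u(0) = u(2) = 0. Let V = H^1_0(0, 2); then v(0) = v(2) = 0, and [u' v]_0^2 = 0.
Weak formulation: find u (satisfying any essential BC) such that ∫_0^2 u'(x) v'(x) dx = ∫_0^2 f v dx for all v ∈ V.
Substituting f(x) = 4*sin(5*π*x/2), the right-hand side is ∫_0^2 (4*sin(5*π*x/2)) v dx.


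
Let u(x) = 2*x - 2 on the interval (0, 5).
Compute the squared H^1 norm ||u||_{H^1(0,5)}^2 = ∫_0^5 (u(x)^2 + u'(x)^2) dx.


||u||_{H^1}^2 = 320/3

The H^1 norm (squared) on an interval (0, L) is
  ||u||_{H^1}^2 = ∫_0^L u(x)^2 dx + ∫_0^L u'(x)^2 dx.
Compute u'(x) = 2.
Then u(x)^2 = 4*x**2 - 8*x + 4 and u'(x)^2 = 4.
Integrate each monomial from 0 to 5 using ∫_0^5 c·x^n dx = c·5^(n+1)/(n+1):
  ∫_0^5 u(x)^2 dx = ∫_0^5 (4*x^2 - 8*x + 4) dx. Term by term:
    ∫_0^5 4*x^2 dx = 500/3;  ∫_0^5 -8*x dx = -100;  ∫_0^5 4 dx = 20.
  Sum: 500/3 − 100 + 20 = 260/3.
  ∫_0^5 u'(x)^2 dx = ∫_0^5 (4) dx. Term by term:
    ∫_0^5 4 dx = 20.
Adding: ||u||_{H^1}^2 = 260/3 + 20 = 320/3.


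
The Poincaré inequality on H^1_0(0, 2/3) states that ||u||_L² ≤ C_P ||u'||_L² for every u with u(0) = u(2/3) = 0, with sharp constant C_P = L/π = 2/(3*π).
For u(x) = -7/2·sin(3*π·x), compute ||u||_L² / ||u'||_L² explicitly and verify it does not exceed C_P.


||u||_L² / ||u'||_L² = 1/(3*π) < C_P = 2/(3*π).

u(x) = -7/2·sin(3*π·x), so u'(x) = -21*π*cos(3*π*x)/2.
Writing u(x) = A·sin(kπx/L) with A = -7/2 and k = 2, use ∫_0^L sin²(kπx/L) dx = L/2 and ∫_0^L cos²(kπx/L) dx = L/2.
u² = 49/4·sin²(3*π·x) and (u')² = 441*π^2/4·cos²(3*π·x), and each of sin², cos² integrates to L/2 = 1/3 over (0, 2/3).
∫_0^2/3 u² dx = 49/12, so ||u||_L² = 7*sqrt(3)/6.
∫_0^2/3 (u')² dx = 147*π^2/4, so ||u'||_L² = 7*sqrt(3)*π/2.
Ratio ||u||_L² / ||u'||_L² = 1/(3*π).
Sharp Poincaré constant on H^1_0(0, 2/3) is C_P = L/π = 2/(3*π), achieved by sin(3*π/2·x).
This is the k = 2 harmonic; the ratio L/(kπ) is strictly less than C_P = L/π, consistent with the sharp inequality ||u||_L² ≤ C_P ||u'||_L².


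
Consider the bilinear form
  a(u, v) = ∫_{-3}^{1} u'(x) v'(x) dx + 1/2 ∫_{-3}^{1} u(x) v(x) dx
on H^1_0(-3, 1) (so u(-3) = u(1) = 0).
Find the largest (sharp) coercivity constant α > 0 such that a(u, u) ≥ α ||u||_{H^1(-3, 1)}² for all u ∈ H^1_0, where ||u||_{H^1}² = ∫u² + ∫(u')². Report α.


α = (8 + π^2)/(π^2 + 16)

Coercivity of a(·,·) on H^1_0(-3, 1) means a(u, u) ≥ α ||u||_{H^1}² for every u ∈ H^1_0.
The interval has length L = 4, and Poincaré/coercivity depend only on L. Here a(u, u) = ∫(u')² + (1/2)·∫u².
Here 0 < c = 1/2 < 1. The condition a(u,u) ≥ α||u||_{H^1}² reads (1−α)∫(u')² ≥ (α−c)∫u². Any admissible α is ≤ 1 (rapidly oscillating u have ∫u²/∫(u')² → 0), and α = 1 would force 0 ≥ (1−c)∫u², impossible since c < 1; so 1−α > 0. By the sharp Poincaré inequality on H^1_0 of an interval of length L, ∫(u')² ≥ (π/L)²∫u² with equality for the first sine mode sin(π(x−x₀)/L) (x₀ the left endpoint), so the inequality holds for all u iff (1−α)(π/L)² ≥ α − c, i.e. α ≤ ((π/L)² + c)/((π/L)² + 1) = (1 + c(L/π)²)/(1 + (L/π)²). With (π/L)² = π^2/16 and c = 1/2, the largest admissible constant is α = ((π/L)² + c)/((π/L)² + 1).
Simplifying, α = (8 + π^2)/(π^2 + 16).


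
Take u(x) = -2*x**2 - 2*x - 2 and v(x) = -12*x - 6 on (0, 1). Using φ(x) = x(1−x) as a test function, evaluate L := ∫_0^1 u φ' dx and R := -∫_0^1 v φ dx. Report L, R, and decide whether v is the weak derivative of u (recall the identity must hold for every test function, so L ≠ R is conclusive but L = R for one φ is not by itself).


LHS = 2/3, RHS = 2. No, v is not the weak derivative of u.

u(x) = -2*x**2 - 2*x - 2, classical derivative u'(x) = -4*x - 2.
φ(x) = x(1−x), so φ'(x) = 1 - 2*x.
Note φ(0) = φ(1) = 0, so the boundary term u·φ vanishes.
LHS = ∫_0^1 u(x) φ'(x) dx = ∫_0^1 (4*x^3 + 2*x^2 + 2*x - 2) dx. Term by term:
  ∫_0^1 4*x^3 dx = 1;  ∫_0^1 2*x^2 dx = 2/3;  ∫_0^1 2*x dx = 1;
  ∫_0^1 -2 dx = -2.
Sum: 1 + 2/3 + 1 − 2 = 2/3.
So LHS = 2/3.
∫_0^1 v(x) φ(x) dx = ∫_0^1 (12*x^3 - 6*x^2 - 6*x) dx. Term by term:
  ∫_0^1 12*x^3 dx = 3;  ∫_0^1 -6*x^2 dx = -2;  ∫_0^1 -6*x dx = -3.
Sum: 3 − 2 − 3 = -2.
So RHS = -∫_0^1 v(x) φ(x) dx = 2.
LHS − RHS = -4/3 ≠ 0, so the identity fails.
(For a valid weak derivative the identity must hold for EVERY test function, in particular this one. The failure shows v is NOT the weak derivative of u.)
Correct weak derivative would be u'(x) = -4*x - 2.


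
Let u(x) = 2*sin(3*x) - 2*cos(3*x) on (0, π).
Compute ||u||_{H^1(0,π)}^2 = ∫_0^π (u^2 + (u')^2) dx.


||u||_{H^1(0,π)}^2 = 40*π

u'(x) = 6*sin(3*x) + 6*cos(3*x).
Expand u² and (u')² and integrate term by term on (0, π), using: for integers n ≥ 1, ∫_0^π sin²(nx) dx = ∫_0^π cos²(nx) dx = π/2; for n ≠ n', ∫_0^π sin(nx)sin(n'x) dx = ∫_0^π cos(nx)cos(n'x) dx = 0; and by product-to-sum, ∫_0^π sin(nx)cos(n'x) dx = ½∫_0^π [sin((n+n')x) + sin((n−n')x)] dx, which is 0 when n+n' is even and 2n/(n²−n'²) when n+n' is odd (it need not vanish on (0, π)).
  u² squared terms: (-2)²·∫cos(3x)² dx = 4·π/2 = 2*π;  (2)²·∫sin(3x)² dx = 4·π/2 = 2*π.
  u² cross terms: 2·(-2)·(2)·∫cos(3x)·sin(3x) dx = -8·(0) = 0.
  So ∫_0^π u² dx = 2*π + 2*π + 0 = 4*π.
  (u')² squared terms: (6)²·∫cos(3x)² dx = 36·π/2 = 18*π;  (6)²·∫sin(3x)² dx = 36·π/2 = 18*π.
  (u')² cross terms: 2·(6)·(6)·∫cos(3x)·sin(3x) dx = 72·(0) = 0.
  So ∫_0^π (u')² dx = 18*π + 18*π + 0 = 36*π.
||u||_{H^1}^2 = (4*π) + (36*π) = 40*π.


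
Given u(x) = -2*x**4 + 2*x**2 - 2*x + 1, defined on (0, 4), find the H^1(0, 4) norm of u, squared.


||u||_{H^1}^2 = 10882916/45

The H^1 norm (squared) on an interval (0, L) is
  ||u||_{H^1}^2 = ∫_0^L u(x)^2 dx + ∫_0^L u'(x)^2 dx.
Compute u'(x) = -8*x**3 + 4*x - 2.
Then u(x)^2 = 4*x**8 - 8*x**6 + 8*x**5 - 8*x**3 + 8*x**2 - 4*x + 1 and u'(x)^2 = 64*x**6 - 64*x**4 + 32*x**3 + 16*x**2 - 16*x + 4.
Integrate each monomial from 0 to 4 using ∫_0^4 c·x^n dx = c·4^(n+1)/(n+1):
  ∫_0^4 u(x)^2 dx = ∫_0^4 (4*x^8 - 8*x^6 + 8*x^5 - 8*x^3 + 8*x^2 - 4*x + 1) dx. Term by term:
    ∫_0^4 4*x^8 dx = 1048576/9;  ∫_0^4 -8*x^6 dx = -131072/7;  ∫_0^4 8*x^5 dx = 16384/3;
    ∫_0^4 -8*x^3 dx = -512;  ∫_0^4 8*x^2 dx = 512/3;  ∫_0^4 -4*x dx = -32;
    ∫_0^4 1 dx = 4.
  Sum: 1048576/9 − 131072/7 + 16384/3 − 512 + 512/3 − 32 + 4 = 6481180/63.
  ∫_0^4 u'(x)^2 dx = ∫_0^4 (64*x^6 - 64*x^4 + 32*x^3 + 16*x^2 - 16*x + 4) dx. Term by term:
    ∫_0^4 64*x^6 dx = 1048576/7;  ∫_0^4 -64*x^4 dx = -65536/5;  ∫_0^4 32*x^3 dx = 2048;
    ∫_0^4 16*x^2 dx = 1024/3;  ∫_0^4 -16*x dx = -128;  ∫_0^4 4 dx = 16.
  Sum: 1048576/7 − 65536/5 + 2048 + 1024/3 − 128 + 16 = 14591504/105.
Adding: ||u||_{H^1}^2 = 6481180/63 + 14591504/105 = 10882916/45.


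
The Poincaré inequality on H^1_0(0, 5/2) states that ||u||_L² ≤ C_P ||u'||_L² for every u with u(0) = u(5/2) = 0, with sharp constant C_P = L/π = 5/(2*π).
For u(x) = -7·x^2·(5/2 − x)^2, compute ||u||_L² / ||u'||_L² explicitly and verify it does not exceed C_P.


||u||_L² / ||u'||_L² = 5*sqrt(3)/12 < C_P = 5/(2*π).

u(x) = -7·x^2·(5/2 − x)^2, so u'(x) = 7*x*(-8*x^2 + 30*x - 25)/2.
u(x) = -7·x^2·(5/2 − x)^2 vanishes at x = 0 and x = 5/2, so u ∈ H^1_0(0, 5/2). Differentiate via the product rule and integrate the resulting polynomials term by term.
  ∫_0^5/2 u² dx = ∫_0^5/2 (49*x^8 - 490*x^7 + 3675*x^6/2 - 6125*x^5/2 + 30625*x^4/16) dx. Term by term:
    ∫_0^5/2 49*x^8 dx = 95703125/4608;  ∫_0^5/2 -490*x^7 dx = -95703125/1024;  ∫_0^5/2 3675*x^6/2 dx = 41015625/256;
    ∫_0^5/2 -6125*x^5/2 dx = -95703125/768;  ∫_0^5/2 30625*x^4/16 dx = 19140625/512.
  Sum: 95703125/4608 − 95703125/1024 + 41015625/256 − 95703125/768 + 19140625/512 = 2734375/9216.
  ∫_0^5/2 (u')² dx = ∫_0^5/2 (784*x^6 - 5880*x^5 + 15925*x^4 - 18375*x^3 + 30625*x^2/4) dx. Term by term:
    ∫_0^5/2 784*x^6 dx = 546875/8;  ∫_0^5/2 -5880*x^5 dx = -3828125/16;  ∫_0^5/2 15925*x^4 dx = 9953125/32;
    ∫_0^5/2 -18375*x^3 dx = -11484375/64;  ∫_0^5/2 30625*x^2/4 dx = 3828125/96.
  Sum: 546875/8 − 3828125/16 + 9953125/32 − 11484375/64 + 3828125/96 = 109375/192.
∫_0^5/2 u² dx = 2734375/9216, so ||u||_L² = 625*sqrt(7)/96.
∫_0^5/2 (u')² dx = 109375/192, so ||u'||_L² = 125*sqrt(21)/24.
Ratio ||u||_L² / ||u'||_L² = 5*sqrt(3)/12.
Sharp Poincaré constant on H^1_0(0, 5/2) is C_P = L/π = 5/(2*π), achieved by sin(2*π/5·x).
A polynomial bump cannot attain the sharp Poincaré constant (only the first sine eigenfunction does), so the ratio is strictly less than C_P, consistent with ||u||_L² ≤ C_P ||u'||_L².


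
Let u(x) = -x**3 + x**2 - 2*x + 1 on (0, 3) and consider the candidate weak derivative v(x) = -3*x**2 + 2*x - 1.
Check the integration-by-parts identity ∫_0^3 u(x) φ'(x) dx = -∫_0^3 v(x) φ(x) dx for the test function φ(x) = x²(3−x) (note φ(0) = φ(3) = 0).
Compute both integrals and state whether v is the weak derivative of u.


LHS = 621/10, RHS = 1107/20. No, v is not the weak derivative of u.

u(x) = -x**3 + x**2 - 2*x + 1, classical derivative u'(x) = -3*x**2 + 2*x - 2.
φ(x) = x²(3−x), so φ'(x) = 3*x*(2 - x).
Note φ(0) = φ(3) = 0, so the boundary term u·φ vanishes.
LHS = ∫_0^3 u(x) φ'(x) dx = ∫_0^3 (3*x^5 - 9*x^4 + 12*x^3 - 15*x^2 + 6*x) dx. Term by term:
  ∫_0^3 3*x^5 dx = 729/2;  ∫_0^3 -9*x^4 dx = -2187/5;  ∫_0^3 12*x^3 dx = 243;
  ∫_0^3 -15*x^2 dx = -135;  ∫_0^3 6*x dx = 27.
Sum: 729/2 − 2187/5 + 243 − 135 + 27 = 621/10.
So LHS = 621/10.
∫_0^3 v(x) φ(x) dx = ∫_0^3 (3*x^5 - 11*x^4 + 7*x^3 - 3*x^2) dx. Term by term:
  ∫_0^3 3*x^5 dx = 729/2;  ∫_0^3 -11*x^4 dx = -2673/5;  ∫_0^3 7*x^3 dx = 567/4;
  ∫_0^3 -3*x^2 dx = -27.
Sum: 729/2 − 2673/5 + 567/4 − 27 = -1107/20.
So RHS = -∫_0^3 v(x) φ(x) dx = 1107/20.
LHS − RHS = 27/4 ≠ 0, so the identity fails.
(For a valid weak derivative the identity must hold for EVERY test function, in particular this one. The failure shows v is NOT the weak derivative of u.)
Correct weak derivative would be u'(x) = -3*x**2 + 2*x - 2.


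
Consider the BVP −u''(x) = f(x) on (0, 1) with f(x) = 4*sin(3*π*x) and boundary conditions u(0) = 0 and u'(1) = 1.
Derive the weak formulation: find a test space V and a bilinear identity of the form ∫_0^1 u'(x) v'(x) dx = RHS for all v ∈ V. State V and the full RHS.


V = {v ∈ H^1(0, 1) : v(0) = 0} (test functions vanish at x = 0 where u is specified); weak form: ∫_0^1 u'v' dx = ∫_0^1 (4*sin(3*π*x)) v dx + v(1) for all v ∈ V.

Multiply both sides by a test function v and integrate from 0 to 1:
  ∫_0^1 −u''(x) v(x) dx = ∫_0^1 f(x) v(x) dx.
Integrate the LHS by parts once:
  ∫_0^1 −u'' v dx = −[u'(x) v(x)]_0^1 + ∫_0^1 u'(x) v'(x) dx.
Thus ∫_0^1 u'(x) v'(x) dx = ∫_0^1 f(x) v(x) dx + [u'(x) v(x)]_0^1.
Choose V so that boundary terms are either known or forced to vanish.
Mixed BC: u(0) = 0 (Dirichlet) and u'(1) = 1 (Neumann). Define V = {v ∈ H^1(0, 1) : v(0) = 0}. Then [u' v]_0^1 = u'(1)·v(1) − u'(0)·0 = v(1).
Weak formulation: find u (satisfying any essential BC) such that ∫_0^1 u'(x) v'(x) dx = ∫_0^1 f v dx + v(1) for all v ∈ V (Dirichlet at 0 absorbed into V; Neumann datum at x = 1 contributes the boundary term).
Substituting f(x) = 4*sin(3*π*x), the right-hand side is ∫_0^1 (4*sin(3*π*x)) v dx + v(1).


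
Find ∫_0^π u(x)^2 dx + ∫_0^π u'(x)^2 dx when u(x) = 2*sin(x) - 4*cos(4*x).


||u||_{H^1(0,π)}^2 = 544/15 + 140*π

u'(x) = 16*sin(4*x) + 2*cos(x).
Expand u² and (u')² and integrate term by term on (0, π), using: for integers n ≥ 1, ∫_0^π sin²(nx) dx = ∫_0^π cos²(nx) dx = π/2; for n ≠ n', ∫_0^π sin(nx)sin(n'x) dx = ∫_0^π cos(nx)cos(n'x) dx = 0; and by product-to-sum, ∫_0^π sin(nx)cos(n'x) dx = ½∫_0^π [sin((n+n')x) + sin((n−n')x)] dx, which is 0 when n+n' is even and 2n/(n²−n'²) when n+n' is odd (it need not vanish on (0, π)).
  u² squared terms: (-4)²·∫cos(4x)² dx = 16·π/2 = 8*π;  (2)²·∫sin(x)² dx = 4·π/2 = 2*π.
  u² cross terms: 2·(-4)·(2)·∫cos(4x)·sin(x) dx = -16·(-2/15) = 32/15.
  So ∫_0^π u² dx = 8*π + 2*π + 32/15 = 32/15 + 10*π.
  (u')² squared terms: (2)²·∫cos(x)² dx = 4·π/2 = 2*π;  (16)²·∫sin(4x)² dx = 256·π/2 = 128*π.
  (u')² cross terms: 2·(2)·(16)·∫cos(x)·sin(4x) dx = 64·(8/15) = 512/15.
  So ∫_0^π (u')² dx = 2*π + 128*π + 512/15 = 512/15 + 130*π.
||u||_{H^1}^2 = (32/15 + 10*π) + (512/15 + 130*π) = 544/15 + 140*π.


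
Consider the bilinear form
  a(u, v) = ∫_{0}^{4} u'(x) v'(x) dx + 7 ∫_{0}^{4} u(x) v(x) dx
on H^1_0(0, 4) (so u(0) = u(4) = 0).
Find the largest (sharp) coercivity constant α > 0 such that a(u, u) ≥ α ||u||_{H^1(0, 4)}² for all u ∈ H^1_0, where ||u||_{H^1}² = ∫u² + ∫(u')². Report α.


α = 1

Coercivity of a(·,·) on H^1_0(0, 4) means a(u, u) ≥ α ||u||_{H^1}² for every u ∈ H^1_0.
The interval has length L = 4, and Poincaré/coercivity depend only on L. Here a(u, u) = ∫(u')² + (7)·∫u².
Here c = 7 ≥ 1, so a(u,u) = ∫(u')² + c∫u² ≥ ∫(u')² + ∫u² = ||u||_{H^1}², i.e. α = 1 works. No larger α is possible: a(u,u) ≥ α||u||_{H^1}² means (1−α)∫(u')² ≥ (α−c)∫u², and for the modes u_n = sin(nπ(x−x₀)/L) (x₀ the left endpoint) one has ∫u_n²/∫(u_n')² = (L/(nπ))² → 0, so a(u_n,u_n)/||u_n||_{H^1}² → 1. Hence the optimal constant is α = 1.
Therefore α = 1.


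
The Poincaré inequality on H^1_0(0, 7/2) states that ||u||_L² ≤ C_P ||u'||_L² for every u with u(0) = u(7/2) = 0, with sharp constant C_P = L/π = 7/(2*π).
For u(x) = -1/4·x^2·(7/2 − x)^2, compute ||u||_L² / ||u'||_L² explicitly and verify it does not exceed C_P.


||u||_L² / ||u'||_L² = 7*sqrt(3)/12 < C_P = 7/(2*π).

u(x) = -1/4·x^2·(7/2 − x)^2, so u'(x) = x*(-8*x^2 + 42*x - 49)/8.
u(x) = -1/4·x^2·(7/2 − x)^2 vanishes at x = 0 and x = 7/2, so u ∈ H^1_0(0, 7/2). Differentiate via the product rule and integrate the resulting polynomials term by term.
  ∫_0^7/2 u² dx = ∫_0^7/2 (x^8/16 - 7*x^7/8 + 147*x^6/32 - 343*x^5/32 + 2401*x^4/256) dx. Term by term:
    ∫_0^7/2 x^8/16 dx = 40353607/73728;  ∫_0^7/2 -7*x^7/8 dx = -40353607/16384;  ∫_0^7/2 147*x^6/32 dx = 17294403/4096;
    ∫_0^7/2 -343*x^5/32 dx = -40353607/12288;  ∫_0^7/2 2401*x^4/256 dx = 40353607/40960.
  Sum: 40353607/73728 − 40353607/16384 + 17294403/4096 − 40353607/12288 + 40353607/40960 = 5764801/737280.
  ∫_0^7/2 (u')² dx = ∫_0^7/2 (x^6 - 21*x^5/2 + 637*x^4/16 - 1029*x^3/16 + 2401*x^2/64) dx. Term by term:
    ∫_0^7/2 x^6 dx = 117649/128;  ∫_0^7/2 -21*x^5/2 dx = -823543/256;  ∫_0^7/2 637*x^4/16 dx = 10706059/2560;
    ∫_0^7/2 -1029*x^3/16 dx = -2470629/1024;  ∫_0^7/2 2401*x^2/64 dx = 823543/1536.
  Sum: 117649/128 − 823543/256 + 10706059/2560 − 2470629/1024 + 823543/1536 = 117649/15360.
∫_0^7/2 u² dx = 5764801/737280, so ||u||_L² = 2401*sqrt(5)/1920.
∫_0^7/2 (u')² dx = 117649/15360, so ||u'||_L² = 343*sqrt(15)/480.
Ratio ||u||_L² / ||u'||_L² = 7*sqrt(3)/12.
Sharp Poincaré constant on H^1_0(0, 7/2) is C_P = L/π = 7/(2*π), achieved by sin(2*π/7·x).
A polynomial bump cannot attain the sharp Poincaré constant (only the first sine eigenfunction does), so the ratio is strictly less than C_P, consistent with ||u||_L² ≤ C_P ||u'||_L².


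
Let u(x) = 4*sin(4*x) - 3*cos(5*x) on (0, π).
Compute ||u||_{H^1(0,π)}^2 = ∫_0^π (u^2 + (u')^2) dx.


||u||_{H^1(0,π)}^2 = 1664/3 + 253*π

u'(x) = 15*sin(5*x) + 16*cos(4*x).
Expand u² and (u')² and integrate term by term on (0, π), using: for integers n ≥ 1, ∫_0^π sin²(nx) dx = ∫_0^π cos²(nx) dx = π/2; for n ≠ n', ∫_0^π sin(nx)sin(n'x) dx = ∫_0^π cos(nx)cos(n'x) dx = 0; and by product-to-sum, ∫_0^π sin(nx)cos(n'x) dx = ½∫_0^π [sin((n+n')x) + sin((n−n')x)] dx, which is 0 when n+n' is even and 2n/(n²−n'²) when n+n' is odd (it need not vanish on (0, π)).
  u² squared terms: (-3)²·∫cos(5x)² dx = 9·π/2 = 9*π/2;  (4)²·∫sin(4x)² dx = 16·π/2 = 8*π.
  u² cross terms: 2·(-3)·(4)·∫cos(5x)·sin(4x) dx = -24·(-8/9) = 64/3.
  So ∫_0^π u² dx = 9*π/2 + 8*π + 64/3 = 64/3 + 25*π/2.
  (u')² squared terms: (15)²·∫sin(5x)² dx = 225·π/2 = 225*π/2;  (16)²·∫cos(4x)² dx = 256·π/2 = 128*π.
  (u')² cross terms: 2·(15)·(16)·∫sin(5x)·cos(4x) dx = 480·(10/9) = 1600/3.
  So ∫_0^π (u')² dx = 225*π/2 + 128*π + 1600/3 = 1600/3 + 481*π/2.
||u||_{H^1}^2 = (64/3 + 25*π/2) + (1600/3 + 481*π/2) = 1664/3 + 253*π.
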